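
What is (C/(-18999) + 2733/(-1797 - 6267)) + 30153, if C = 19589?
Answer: 513274333805/17023104 ≈ 30152.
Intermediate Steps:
(C/(-18999) + 2733/(-1797 - 6267)) + 30153 = (19589/(-18999) + 2733/(-1797 - 6267)) + 30153 = (19589*(-1/18999) + 2733/(-8064)) + 30153 = (-19589/18999 + 2733*(-1/8064)) + 30153 = (-19589/18999 - 911/2688) + 30153 = -23321107/17023104 + 30153 = 513274333805/17023104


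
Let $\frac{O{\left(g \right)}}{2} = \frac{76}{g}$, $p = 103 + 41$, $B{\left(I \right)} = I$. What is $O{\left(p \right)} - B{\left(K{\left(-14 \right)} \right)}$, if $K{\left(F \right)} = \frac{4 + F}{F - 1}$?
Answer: $\frac{7}{18} \approx 0.38889$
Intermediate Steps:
$K{\left(F \right)} = \frac{4 + F}{-1 + F}$
$p = 144$
$O{\left(g \right)} = \frac{152}{g}$ ($O{\left(g \right)} = 2 \frac{76}{g} = \frac{152}{g}$)
$O{\left(p \right)} - B{\left(K{\left(-14 \right)} \right)} = \frac{152}{144} - \frac{4 - 14}{-1 - 14} = 152 \cdot \frac{1}{144} - \frac{1}{-15} \left(-10\right) = \frac{19}{18} - \left(- \frac{1}{15}\right) \left(-10\right) = \frac{19}{18} - \frac{2}{3} = \frac{7}{18}$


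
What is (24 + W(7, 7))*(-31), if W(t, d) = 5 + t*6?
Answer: -2201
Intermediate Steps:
W(t, d) = 5 + 6*t
(24 + W(7, 7))*(-31) = (24 + (5 + 6*7))*(-31) = (24 + (5 + 42))*(-31) = (24 + 47)*(-31) = 71*(-31) = -2201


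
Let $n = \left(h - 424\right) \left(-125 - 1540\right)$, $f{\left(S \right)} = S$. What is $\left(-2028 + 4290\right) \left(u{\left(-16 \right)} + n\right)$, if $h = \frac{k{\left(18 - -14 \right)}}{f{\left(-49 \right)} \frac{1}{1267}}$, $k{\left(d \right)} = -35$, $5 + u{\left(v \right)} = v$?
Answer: $-1811604132$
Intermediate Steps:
$u{\left(v \right)} = -5 + v$
$h = 905$ ($h = - \frac{35}{\left(-49\right) \frac{1}{1267}} = - \frac{35}{- \frac{7}{181}} = \left(-35\right) \left(- \frac{181}{7}\right) = 905$)
$n = -800865$ ($n = \left(905 - 424\right) \left(-125 - 1540\right) = 481 \left(-1665\right) = -800865$)
$\left(-2028 + 4290\right) \left(u{\left(-16 \right)} + n\right) = \left(-2028 + 4290\right) \left(\left(-5 - 16\right) - 800865\right) = 2262 \left(-21 - 800865\right) = 2262 \left(-800886\right) = -1811604132$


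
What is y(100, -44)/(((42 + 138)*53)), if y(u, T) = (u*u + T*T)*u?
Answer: 59680/477 ≈ 125.12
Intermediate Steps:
y(u, T) = u*(T**2 + u**2) (y(u, T) = (u**2 + T**2)*u = (T**2 + u**2)*u = u*(T**2 + u**2))
y(100, -44)/(((42 + 138)*53)) = (100*((-44)**2 + 100**2))/(((42 + 138)*53)) = (100*(1936 + 10000))/((180*53)) = (100*11936)/9540 = 1193600*(1/9540) = 59680/477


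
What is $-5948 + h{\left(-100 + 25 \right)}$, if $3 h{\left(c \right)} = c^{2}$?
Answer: $-4073$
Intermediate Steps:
$h{\left(c \right)} = \frac{c^{2}}{3}$
$-5948 + h{\left(-100 + 25 \right)} = -5948 + \frac{\left(-100 + 25\right)^{2}}{3} = -5948 + \frac{\left(-75\right)^{2}}{3} = -5948 + \frac{1}{3} \cdot 5625 = -5948 + 1875 = -4073$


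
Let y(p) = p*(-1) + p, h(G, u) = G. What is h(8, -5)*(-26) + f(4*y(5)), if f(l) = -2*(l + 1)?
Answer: -210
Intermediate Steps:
y(p) = 0 (y(p) = -p + p = 0)
f(l) = -2 - 2*l (f(l) = -2*(1 + l) = -2 - 2*l)
h(8, -5)*(-26) + f(4*y(5)) = 8*(-26) + (-2 - 8*0) = -208 + (-2 - 2*0) = -208 + (-2 + 0) = -208 - 2 = -210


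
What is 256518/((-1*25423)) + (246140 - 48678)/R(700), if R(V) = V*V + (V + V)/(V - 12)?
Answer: -10377986838014/1071329669025 ≈ -9.6870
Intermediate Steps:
R(V) = V² + 2*V/(-12 + V) (R(V) = V² + (2*V)/(-12 + V) = V² + 2*V/(-12 + V))
256518/((-1*25423)) + (246140 - 48678)/R(700) = 256518/((-1*25423)) + (246140 - 48678)/((700*(2 + 700² - 12*700)/(-12 + 700))) = 256518/(-25423) + 197462/((700*(2 + 490000 - 8400)/688)) = 256518*(-1/25423) + 197462/((700*(1/688)*481602)) = -256518/25423 + 197462/(42140175/86) = -256518/25423 + 197462*(86/42140175) = -256518/25423 + 16981732/42140175 = -10377986838014/1071329669025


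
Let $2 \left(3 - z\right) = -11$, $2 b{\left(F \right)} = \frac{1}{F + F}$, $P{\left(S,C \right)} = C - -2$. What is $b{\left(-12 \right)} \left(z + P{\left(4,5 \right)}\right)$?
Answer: $- \frac{31}{96} \approx -0.32292$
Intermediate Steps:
$P{\left(S,C \right)} = 2 + C$ ($P{\left(S,C \right)} = C + 2 = 2 + C$)
$b{\left(F \right)} = \frac{1}{4 F}$ ($b{\left(F \right)} = \frac{1}{2 \left(F + F\right)} = \frac{1}{2 \cdot 2 F} = \frac{\frac{1}{2} \frac{1}{F}}{2} = \frac{1}{4 F}$)
$z = \frac{17}{2}$ ($z = 3 - - \frac{11}{2} = 3 + \frac{11}{2} = \frac{17}{2} \approx 8.5$)
$b{\left(-12 \right)} \left(z + P{\left(4,5 \right)}\right) = \frac{1}{4 \left(-12\right)} \left(\frac{17}{2} + \left(2 + 5\right)\right) = \frac{1}{4} \left(- \frac{1}{12}\right) \left(\frac{17}{2} + 7\right) = \left(- \frac{1}{48}\right) \frac{31}{2} = - \frac{31}{96}$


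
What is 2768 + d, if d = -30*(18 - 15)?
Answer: 2678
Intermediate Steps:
d = -90 (d = -30*3 = -90)
2768 + d = 2768 - 90 = 2678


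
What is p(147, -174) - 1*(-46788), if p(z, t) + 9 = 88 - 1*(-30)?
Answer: 46897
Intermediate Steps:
p(z, t) = 109 (p(z, t) = -9 + (88 - 1*(-30)) = -9 + (88 + 30) = -9 + 118 = 109)
p(147, -174) - 1*(-46788) = 109 - 1*(-46788) = 109 + 46788 = 46897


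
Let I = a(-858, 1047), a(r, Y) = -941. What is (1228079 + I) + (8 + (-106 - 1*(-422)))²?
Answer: 1332114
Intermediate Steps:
I = -941
(1228079 + I) + (8 + (-106 - 1*(-422)))² = (1228079 - 941) + (8 + (-106 - 1*(-422)))² = 1227138 + (8 + (-106 + 422))² = 1227138 + (8 + 316)² = 1227138 + 324² = 1227138 + 104976 = 1332114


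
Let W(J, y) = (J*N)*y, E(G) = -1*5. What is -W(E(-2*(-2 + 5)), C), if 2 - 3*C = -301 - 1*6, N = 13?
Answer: 6695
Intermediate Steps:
E(G) = -5
C = 103 (C = 2/3 - (-301 - 1*6)/3 = 2/3 - (-301 - 6)/3 = 2/3 - 1/3*(-307) = 2/3 + 307/3 = 103)
W(J, y) = 13*J*y (W(J, y) = (J*13)*y = (13*J)*y = 13*J*y)
-W(E(-2*(-2 + 5)), C) = -13*(-5)*103 = -1*(-6695) = 6695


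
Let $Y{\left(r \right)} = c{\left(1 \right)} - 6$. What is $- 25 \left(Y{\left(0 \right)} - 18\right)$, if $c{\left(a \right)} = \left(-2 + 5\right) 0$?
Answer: $600$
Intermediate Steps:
$c{\left(a \right)} = 0$ ($c{\left(a \right)} = 3 \cdot 0 = 0$)
$Y{\left(r \right)} = -6$ ($Y{\left(r \right)} = 0 - 6 = -6$)
$- 25 \left(Y{\left(0 \right)} - 18\right) = - 25 \left(-6 - 18\right) = \left(-25\right) \left(-24\right) = 600$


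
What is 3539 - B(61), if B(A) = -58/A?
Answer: 215937/61 ≈ 3539.9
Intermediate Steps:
3539 - B(61) = 3539 - (-58)/61 = 3539 - 1*(-58/61) = 3539 + 58/61 = 215937/61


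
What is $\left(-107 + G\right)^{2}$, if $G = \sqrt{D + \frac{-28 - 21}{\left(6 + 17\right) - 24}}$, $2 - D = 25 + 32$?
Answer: $\left(107 - i \sqrt{6}\right)^{2} \approx 11443.0 - 524.19 i$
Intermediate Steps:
$D = -55$ ($D = 2 - \left(25 + 32\right) = 2 - 57 = -55$)
$G = i \sqrt{6}$ ($G = \sqrt{-55 + \frac{-28 - 21}{\left(6 + 17\right) - 24}} = \sqrt{-55 - \frac{49}{23 - 24}} = \sqrt{-55 - \frac{49}{-1}} = \sqrt{-55 - -49} = \sqrt{-55 + 49} = \sqrt{-6} = i \sqrt{6} \approx 2.4495 i$)
$\left(-107 + G\right)^{2} = \left(-107 + i \sqrt{6}\right)^{2}$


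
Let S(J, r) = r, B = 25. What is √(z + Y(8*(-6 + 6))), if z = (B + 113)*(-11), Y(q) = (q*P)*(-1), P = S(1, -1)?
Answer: I*√1518 ≈ 38.962*I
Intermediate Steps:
P = -1
Y(q) = q (Y(q) = (q*(-1))*(-1) = -q*(-1) = q)
z = -1518 (z = (25 + 113)*(-11) = 138*(-11) = -1518)
√(z + Y(8*(-6 + 6))) = √(-1518 + 8*(-6 + 6)) = √(-1518 + 8*0) = √(-1518 + 0) = √(-1518) = I*√1518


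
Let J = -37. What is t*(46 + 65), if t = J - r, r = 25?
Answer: -6882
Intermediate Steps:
t = -62 (t = -37 - 1*25 = -37 - 25 = -62)
t*(46 + 65) = -62*(46 + 65) = -62*111 = -6882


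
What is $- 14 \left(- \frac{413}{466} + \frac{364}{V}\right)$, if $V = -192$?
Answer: $\frac{217805}{5592} \approx 38.949$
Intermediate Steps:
$- 14 \left(- \frac{413}{466} + \frac{364}{V}\right) = - 14 \left(- \frac{413}{466} + \frac{364}{-192}\right) = - 14 \left(\left(-413\right) \frac{1}{466} + 364 \left(- \frac{1}{192}\right)\right) = - 14 \left(- \frac{413}{466} - \frac{91}{48}\right) = \left(-14\right) \left(- \frac{31115}{11184}\right) = \frac{217805}{5592}$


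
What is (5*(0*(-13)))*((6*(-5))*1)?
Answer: 0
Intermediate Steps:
(5*(0*(-13)))*((6*(-5))*1) = (5*0)*(-30*1) = 0*(-30) = 0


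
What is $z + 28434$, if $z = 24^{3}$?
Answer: $42258$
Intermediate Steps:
$z = 13824$
$z + 28434 = 13824 + 28434 = 42258$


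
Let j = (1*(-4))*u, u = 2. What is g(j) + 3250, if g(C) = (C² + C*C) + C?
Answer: 3370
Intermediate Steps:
j = -8 (j = (1*(-4))*2 = -4*2 = -8)
g(C) = C + 2*C² (g(C) = (C² + C²) + C = 2*C² + C = C + 2*C²)
g(j) + 3250 = -8*(1 + 2*(-8)) + 3250 = -8*(1 - 16) + 3250 = -8*(-15) + 3250 = 120 + 3250 = 3370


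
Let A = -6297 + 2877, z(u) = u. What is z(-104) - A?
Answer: 3316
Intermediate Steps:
A = -3420
z(-104) - A = -104 - 1*(-3420) = -104 + 3420 = 3316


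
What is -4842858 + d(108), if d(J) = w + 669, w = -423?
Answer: -4842612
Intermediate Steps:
d(J) = 246 (d(J) = -423 + 669 = 246)
-4842858 + d(108) = -4842858 + 246 = -4842612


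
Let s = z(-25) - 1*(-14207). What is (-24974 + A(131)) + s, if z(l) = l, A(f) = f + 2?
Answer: -10659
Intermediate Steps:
A(f) = 2 + f
s = 14182 (s = -25 - 1*(-14207) = -25 + 14207 = 14182)
(-24974 + A(131)) + s = (-24974 + (2 + 131)) + 14182 = (-24974 + 133) + 14182 = -24841 + 14182 = -10659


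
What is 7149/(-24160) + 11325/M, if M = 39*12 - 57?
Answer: 90224587/3309920 ≈ 27.259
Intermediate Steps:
M = 411 (M = 468 - 57 = 411)
7149/(-24160) + 11325/M = 7149/(-24160) + 11325/411 = 7149*(-1/24160) + 11325*(1/411) = -7149/24160 + 3775/137 = 90224587/3309920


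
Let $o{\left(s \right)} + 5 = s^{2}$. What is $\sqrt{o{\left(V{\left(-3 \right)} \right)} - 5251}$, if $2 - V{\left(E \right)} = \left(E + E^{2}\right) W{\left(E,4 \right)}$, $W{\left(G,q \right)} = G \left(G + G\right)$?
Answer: $2 \sqrt{1495} \approx 77.33$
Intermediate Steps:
$W{\left(G,q \right)} = 2 G^{2}$ ($W{\left(G,q \right)} = G 2 G = 2 G^{2}$)
$V{\left(E \right)} = 2 - 2 E^{2} \left(E + E^{2}\right)$ ($V{\left(E \right)} = 2 - \left(E + E^{2}\right) 2 E^{2} = 2 - 2 E^{2} \left(E + E^{2}\right)$)
$o{\left(s \right)} = -5 + s^{2}$
$\sqrt{o{\left(V{\left(-3 \right)} \right)} - 5251} = \sqrt{\left(-5 + \left(2 - 2 \left(-3\right)^{3} - 2 \left(-3\right)^{4}\right)^{2}\right) - 5251} = \sqrt{\left(-5 + \left(2 - -54 - 162\right)^{2}\right) - 5251} = \sqrt{\left(-5 + \left(2 + 54 - 162\right)^{2}\right) - 5251} = \sqrt{\left(-5 + \left(-106\right)^{2}\right) - 5251} = \sqrt{\left(-5 + 11236\right) - 5251} = \sqrt{11231 - 5251} = \sqrt{5980} = 2 \sqrt{1495}$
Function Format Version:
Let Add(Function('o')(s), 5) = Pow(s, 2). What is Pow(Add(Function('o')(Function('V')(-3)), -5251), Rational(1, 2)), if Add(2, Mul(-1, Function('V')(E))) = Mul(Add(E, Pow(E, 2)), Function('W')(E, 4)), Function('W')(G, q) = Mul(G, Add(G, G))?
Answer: Mul(2, Pow(1495, Rational(1, 2))) ≈ 77.330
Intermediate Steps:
Function('W')(G, q) = Mul(2, Pow(G, 2)) (Function('W')(G, q) = Mul(G, Mul(2, G)) = Mul(2, Pow(G, 2)))
Function('V')(E) = Add(2, Mul(-2, Pow(E, 2), Add(E, Pow(E, 2)))) (Function('V')(E) = Add(2, Mul(-1, Mul(Add(E, Pow(E, 2)), Mul(2, Pow(E, 2))))) = Add(2, Mul(-1, Mul(2, Pow(E, 2), Add(E, Pow(E, 2))))) = Add(2, Mul(-2, Pow(E, 2), Add(E, Pow(E, 2)))))
Function('o')(s) = Add(-5, Pow(s, 2))
Pow(Add(Function('o')(Function('V')(-3)), -5251), Rational(1, 2)) = Pow(Add(Add(-5, Pow(Add(2, Mul(-2, Pow(-3, 3)), Mul(-2, Pow(-3, 4))), 2)), -5251), Rational(1, 2)) = Pow(Add(Add(-5, Pow(Add(2, Mul(-2, -27), Mul(-2, 81)), 2)), -5251), Rational(1, 2)) = Pow(Add(Add(-5, Pow(Add(2, 54, -162), 2)), -5251), Rational(1, 2)) = Pow(Add(Add(-5, Pow(-106, 2)), -5251), Rational(1, 2)) = Pow(Add(Add(-5, 11236), -5251), Rational(1, 2)) = Pow(Add(11231, -5251), Rational(1, 2)) = Pow(5980, Rational(1, 2)) = Mul(2, Pow(1495, Rational(1, 2)))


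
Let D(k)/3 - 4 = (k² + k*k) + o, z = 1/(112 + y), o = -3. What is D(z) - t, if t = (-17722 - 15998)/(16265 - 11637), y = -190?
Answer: 928367/90246 ≈ 10.287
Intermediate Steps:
z = -1/78 (z = 1/(112 - 190) = 1/(-78) = -1/78 ≈ -0.012821)
t = -8430/1157 (t = -33720/4628 = -33720*1/4628 = -8430/1157 ≈ -7.2861)
D(k) = 3 + 6*k² (D(k) = 12 + 3*((k² + k*k) - 3) = 12 + 3*((k² + k²) - 3) = 12 + 3*(2*k² - 3) = 12 + 3*(-3 + 2*k²) = 12 + (-9 + 6*k²) = 3 + 6*k²)
D(z) - t = (3 + 6*(-1/78)²) - 1*(-8430/1157) = (3 + 6*(1/6084)) + 8430/1157 = (3 + 1/1014) + 8430/1157 = 3043/1014 + 8430/1157 = 928367/90246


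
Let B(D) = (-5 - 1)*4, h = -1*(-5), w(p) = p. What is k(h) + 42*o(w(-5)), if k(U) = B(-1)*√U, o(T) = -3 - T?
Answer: 84 - 24*√5 ≈ 30.334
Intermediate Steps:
h = 5
B(D) = -24 (B(D) = -6*4 = -24)
k(U) = -24*√U
k(h) + 42*o(w(-5)) = -24*√5 + 42*(-3 - 1*(-5)) = -24*√5 + 42*(-3 + 5) = -24*√5 + 42*2 = -24*√5 + 84 = 84 - 24*√5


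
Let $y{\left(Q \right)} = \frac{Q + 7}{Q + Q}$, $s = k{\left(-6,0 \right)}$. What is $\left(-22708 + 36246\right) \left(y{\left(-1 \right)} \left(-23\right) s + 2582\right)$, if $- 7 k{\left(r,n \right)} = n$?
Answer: $34955116$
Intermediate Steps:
$k{\left(r,n \right)} = - \frac{n}{7}$
$s = 0$ ($s = \left(- \frac{1}{7}\right) 0 = 0$)
$y{\left(Q \right)} = \frac{7 + Q}{2 Q}$
$\left(-22708 + 36246\right) \left(y{\left(-1 \right)} \left(-23\right) s + 2582\right) = \left(-22708 + 36246\right) \left(\frac{7 - 1}{2 \left(-1\right)} \left(-23\right) 0 + 2582\right) = 13538 \left(\frac{1}{2} \left(-1\right) 6 \left(-23\right) 0 + 2582\right) = 13538 \left(\left(-3\right) \left(-23\right) 0 + 2582\right) = 13538 \left(69 \cdot 0 + 2582\right) = 13538 \left(0 + 2582\right) = 13538 \cdot 2582 = 34955116$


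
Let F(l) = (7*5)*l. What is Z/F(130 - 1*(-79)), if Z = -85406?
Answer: -85406/7315 ≈ -11.675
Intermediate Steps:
F(l) = 35*l
Z/F(130 - 1*(-79)) = -85406*1/(35*(130 - 1*(-79))) = -85406*1/(35*(130 + 79)) = -85406/(35*209) = -85406/7315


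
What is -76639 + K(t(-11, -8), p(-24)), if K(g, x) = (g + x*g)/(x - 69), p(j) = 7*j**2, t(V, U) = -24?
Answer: -101272383/1321 ≈ -76663.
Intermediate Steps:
K(g, x) = (g + g*x)/(-69 + x)
-76639 + K(t(-11, -8), p(-24)) = -76639 - 24*(1 + 7*(-24)**2)/(-69 + 7*(-24)**2) = -76639 - 24*(1 + 7*576)/(-69 + 7*576) = -76639 - 24*(1 + 4032)/(-69 + 4032) = -76639 - 24*4033/3963 = -76639 - 24*1/3963*4033 = -76639 - 32264/1321 = -101272383/1321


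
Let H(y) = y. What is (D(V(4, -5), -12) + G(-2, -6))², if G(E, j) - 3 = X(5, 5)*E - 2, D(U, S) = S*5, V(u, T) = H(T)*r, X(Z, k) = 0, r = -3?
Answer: 3481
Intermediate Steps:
V(u, T) = -3*T (V(u, T) = T*(-3) = -3*T)
D(U, S) = 5*S
G(E, j) = 1 (G(E, j) = 3 + (0*E - 2) = 3 + (0 - 2) = 3 - 2 = 1)
(D(V(4, -5), -12) + G(-2, -6))² = (5*(-12) + 1)² = (-60 + 1)² = (-59)² = 3481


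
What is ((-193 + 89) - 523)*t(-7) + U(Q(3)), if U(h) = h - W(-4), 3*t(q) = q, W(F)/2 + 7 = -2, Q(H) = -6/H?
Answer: 1479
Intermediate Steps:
W(F) = -18 (W(F) = -14 + 2*(-2) = -14 - 4 = -18)
t(q) = q/3
U(h) = 18 + h (U(h) = h - 1*(-18) = h + 18 = 18 + h)
((-193 + 89) - 523)*t(-7) + U(Q(3)) = ((-193 + 89) - 523)*((1/3)*(-7)) + (18 - 6/3) = (-104 - 523)*(-7/3) + (18 - 6*1/3) = -627*(-7/3) + (18 - 2) = 1463 + 16 = 1479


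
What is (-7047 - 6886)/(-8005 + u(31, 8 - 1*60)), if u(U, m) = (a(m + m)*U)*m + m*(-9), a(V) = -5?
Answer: -13933/523 ≈ -26.641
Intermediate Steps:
u(U, m) = -9*m - 5*U*m (u(U, m) = (-5*U)*m + m*(-9) = -5*U*m - 9*m = -9*m - 5*U*m)
(-7047 - 6886)/(-8005 + u(31, 8 - 1*60)) = (-7047 - 6886)/(-8005 + (8 - 1*60)*(-9 - 5*31)) = -13933/(-8005 + (8 - 60)*(-9 - 155)) = -13933/(-8005 - 52*(-164)) = -13933/(-8005 + 8528) = -13933/523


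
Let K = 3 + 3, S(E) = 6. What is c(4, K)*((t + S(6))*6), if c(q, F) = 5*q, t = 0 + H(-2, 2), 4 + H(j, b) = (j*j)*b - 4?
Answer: 720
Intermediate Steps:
H(j, b) = -8 + b*j² (H(j, b) = -4 + ((j*j)*b - 4) = -4 + (j²*b - 4) = -4 + (b*j² - 4) = -4 + (-4 + b*j²) = -8 + b*j²)
t = 0 (t = 0 + (-8 + 2*(-2)²) = 0 + (-8 + 2*4) = 0 + (-8 + 8) = 0 + 0 = 0)
K = 6
c(4, K)*((t + S(6))*6) = (5*4)*((0 + 6)*6) = 20*(6*6) = 20*36 = 720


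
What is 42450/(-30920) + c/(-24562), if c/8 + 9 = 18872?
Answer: -285430429/37972852 ≈ -7.5167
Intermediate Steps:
c = 150904 (c = -72 + 8*18872 = -72 + 150976 = 150904)
42450/(-30920) + c/(-24562) = 42450/(-30920) + 150904/(-24562) = 42450*(-1/30920) + 150904*(-1/24562) = -4245/3092 - 75452/12281 = -285430429/37972852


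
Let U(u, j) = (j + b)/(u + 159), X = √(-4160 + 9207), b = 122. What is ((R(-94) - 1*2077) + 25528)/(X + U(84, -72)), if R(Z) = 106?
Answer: -286217550/298017803 + 9737121051*√103/298017803 ≈ 330.63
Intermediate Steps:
X = 7*√103 (X = √5047 = 7*√103 ≈ 71.042)
U(u, j) = (122 + j)/(159 + u) (U(u, j) = (j + 122)/(u + 159) = (122 + j)/(159 + u))
((R(-94) - 1*2077) + 25528)/(X + U(84, -72)) = ((106 - 1*2077) + 25528)/(7*√103 + (122 - 72)/(159 + 84)) = ((106 - 2077) + 25528)/(7*√103 + 50/243) = (-1971 + 25528)/(7*√103 + (1/243)*50) = 23557/(7*√103 + 50/243) = 23557/(50/243 + 7*√103)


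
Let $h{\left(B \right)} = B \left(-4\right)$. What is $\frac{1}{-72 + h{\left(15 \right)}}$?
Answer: $- \frac{1}{132} \approx -0.0075758$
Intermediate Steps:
$h{\left(B \right)} = - 4 B$
$\frac{1}{-72 + h{\left(15 \right)}} = \frac{1}{-72 - 60} = \frac{1}{-132} = - \frac{1}{132}$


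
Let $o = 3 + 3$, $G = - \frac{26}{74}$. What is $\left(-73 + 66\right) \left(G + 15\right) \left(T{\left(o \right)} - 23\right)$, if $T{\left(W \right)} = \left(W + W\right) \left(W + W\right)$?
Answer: $- \frac{459074}{37} \approx -12407.0$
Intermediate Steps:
$G = - \frac{13}{37}$ ($G = \left(-26\right) \frac{1}{74} = - \frac{13}{37} \approx -0.35135$)
$o = 6$
$T{\left(W \right)} = 4 W^{2}$ ($T{\left(W \right)} = 2 W 2 W = 4 W^{2}$)
$\left(-73 + 66\right) \left(G + 15\right) \left(T{\left(o \right)} - 23\right) = \left(-73 + 66\right) \left(- \frac{13}{37} + 15\right) \left(4 \cdot 6^{2} - 23\right) = \left(-7\right) \frac{542}{37} \left(4 \cdot 36 - 23\right) = - \frac{3794 \left(144 - 23\right)}{37} = \left(- \frac{3794}{37}\right) 121 = - \frac{459074}{37}$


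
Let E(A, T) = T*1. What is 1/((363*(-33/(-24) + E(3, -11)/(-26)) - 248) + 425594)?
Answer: 104/44303865 ≈ 2.3474e-6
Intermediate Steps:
E(A, T) = T
1/((363*(-33/(-24) + E(3, -11)/(-26)) - 248) + 425594) = 1/((363*(-33/(-24) - 11/(-26)) - 248) + 425594) = 1/((363*(-33*(-1/24) - 11*(-1/26)) - 248) + 425594) = 1/((363*(11/8 + 11/26) - 248) + 425594) = 1/((363*(187/104) - 248) + 425594) = 1/((67881/104 - 248) + 425594) = 1/(42089/104 + 425594) = 1/(44303865/104) = 104/44303865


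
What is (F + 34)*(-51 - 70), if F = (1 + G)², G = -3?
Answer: -4598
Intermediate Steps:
F = 4 (F = (1 - 3)² = (-2)² = 4)
(F + 34)*(-51 - 70) = (4 + 34)*(-51 - 70) = 38*(-121) = -4598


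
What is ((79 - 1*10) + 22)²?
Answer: 8281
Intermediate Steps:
((79 - 1*10) + 22)² = ((79 - 10) + 22)² = (69 + 22)² = 91² = 8281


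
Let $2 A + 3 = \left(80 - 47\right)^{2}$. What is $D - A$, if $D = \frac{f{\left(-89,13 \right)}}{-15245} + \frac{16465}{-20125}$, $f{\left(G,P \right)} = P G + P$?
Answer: $- \frac{6672937612}{12272225} \approx -543.74$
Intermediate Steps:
$f{\left(G,P \right)} = P + G P$ ($f{\left(G,P \right)} = G P + P = P + G P$)
$A = 543$ ($A = - \frac{3}{2} + \frac{\left(80 - 47\right)^{2}}{2} = - \frac{3}{2} + \frac{33^{2}}{2} = - \frac{3}{2} + \frac{1}{2} \cdot 1089 = - \frac{3}{2} + \frac{1089}{2} = 543$)
$D = - \frac{9119437}{12272225}$ ($D = \frac{13 \left(1 - 89\right)}{-15245} + \frac{16465}{-20125} = 13 \left(-88\right) \left(- \frac{1}{15245}\right) + 16465 \left(- \frac{1}{20125}\right) = \left(-1144\right) \left(- \frac{1}{15245}\right) - \frac{3293}{4025} = \frac{1144}{15245} - \frac{3293}{4025} = - \frac{9119437}{12272225} \approx -0.7431$)
$D - A = - \frac{9119437}{12272225} - 543 = - \frac{6672937612}{12272225}$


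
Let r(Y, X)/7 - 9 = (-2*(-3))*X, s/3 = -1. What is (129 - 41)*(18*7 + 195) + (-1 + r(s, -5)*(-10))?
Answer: 29717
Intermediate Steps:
s = -3 (s = 3*(-1) = -3)
r(Y, X) = 63 + 42*X (r(Y, X) = 63 + 7*((-2*(-3))*X) = 63 + 7*(6*X) = 63 + 42*X)
(129 - 41)*(18*7 + 195) + (-1 + r(s, -5)*(-10)) = (129 - 41)*(18*7 + 195) + (-1 + (63 + 42*(-5))*(-10)) = 88*(126 + 195) + (-1 + (63 - 210)*(-10)) = 88*321 + (-1 - 147*(-10)) = 28248 + (-1 + 1470) = 28248 + 1469 = 29717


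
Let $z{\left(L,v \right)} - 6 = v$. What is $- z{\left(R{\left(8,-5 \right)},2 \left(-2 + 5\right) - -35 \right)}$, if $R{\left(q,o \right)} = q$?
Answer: $-47$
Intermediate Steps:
$z{\left(L,v \right)} = 6 + v$
$- z{\left(R{\left(8,-5 \right)},2 \left(-2 + 5\right) - -35 \right)} = - (6 + \left(2 \left(-2 + 5\right) - -35\right)) = - (6 + \left(2 \cdot 3 + 35\right)) = - (6 + \left(6 + 35\right)) = - (6 + 41) = \left(-1\right) 47 = -47$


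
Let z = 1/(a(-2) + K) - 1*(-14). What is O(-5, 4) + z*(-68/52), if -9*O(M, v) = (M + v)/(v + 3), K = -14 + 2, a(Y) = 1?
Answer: -163720/9009 ≈ -18.173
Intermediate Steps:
K = -12
O(M, v) = -(M + v)/(9*(3 + v)) (O(M, v) = -(M + v)/(9*(v + 3)) = -(M + v)/(9*(3 + v)))
z = 153/11 (z = 1/(1 - 12) - 1*(-14) = 1/(-11) + 14 = -1/11 + 14 = 153/11 ≈ 13.909)
O(-5, 4) + z*(-68/52) = (-1*(-5) - 1*4)/(9*(3 + 4)) + 153*(-68/52)/11 = (⅑)*(5 - 4)/7 + 153*(-68*1/52)/11 = (⅑)*(⅐)*1 + (153/11)*(-17/13) = 1/63 - 2601/143 = -163720/9009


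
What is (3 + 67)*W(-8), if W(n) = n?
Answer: -560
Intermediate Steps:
(3 + 67)*W(-8) = (3 + 67)*(-8) = 70*(-8) = -560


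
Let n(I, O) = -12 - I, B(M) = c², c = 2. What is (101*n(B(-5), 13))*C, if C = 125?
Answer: -202000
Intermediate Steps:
B(M) = 4 (B(M) = 2² = 4)
(101*n(B(-5), 13))*C = (101*(-12 - 1*4))*125 = (101*(-12 - 4))*125 = (101*(-16))*125 = -1616*125 = -202000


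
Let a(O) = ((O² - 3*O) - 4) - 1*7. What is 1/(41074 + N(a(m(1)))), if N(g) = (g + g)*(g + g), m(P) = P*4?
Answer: 1/41270 ≈ 2.4231e-5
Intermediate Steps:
m(P) = 4*P
a(O) = -11 + O² - 3*O (a(O) = (-4 + O² - 3*O) - 7 = -11 + O² - 3*O)
N(g) = 4*g² (N(g) = (2*g)*(2*g) = 4*g²)
1/(41074 + N(a(m(1)))) = 1/(41074 + 4*(-11 + (4*1)² - 12)²) = 1/(41074 + 4*(-11 + 4² - 3*4)²) = 1/(41074 + 4*(-11 + 16 - 12)²) = 1/(41074 + 4*(-7)²) = 1/(41074 + 4*49) = 1/(41074 + 196) = 1/41270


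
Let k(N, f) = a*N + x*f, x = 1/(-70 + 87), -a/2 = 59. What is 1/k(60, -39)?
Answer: -17/120399 ≈ -0.00014120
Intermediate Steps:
a = -118 (a = -2*59 = -118)
x = 1/17 ≈ 0.058824
k(N, f) = -118*N + f/17
1/k(60, -39) = 1/(-118*60 + (1/17)*(-39)) = 1/(-7080 - 39/17) = 1/(-120399/17) = -17/120399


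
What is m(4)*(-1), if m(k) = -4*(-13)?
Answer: -52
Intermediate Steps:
m(k) = 52
m(4)*(-1) = 52*(-1) = -52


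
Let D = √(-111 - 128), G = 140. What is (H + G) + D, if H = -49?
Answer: 91 + I*√239 ≈ 91.0 + 15.46*I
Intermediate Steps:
D = I*√239 (D = √(-239) = I*√239 ≈ 15.46*I)
(H + G) + D = (-49 + 140) + I*√239 = 91 + I*√239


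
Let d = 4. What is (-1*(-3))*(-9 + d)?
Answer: -15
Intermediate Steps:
(-1*(-3))*(-9 + d) = (-1*(-3))*(-9 + 4) = 3*(-5) = -15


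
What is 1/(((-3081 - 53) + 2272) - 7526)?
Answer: -1/8388 ≈ -0.00011922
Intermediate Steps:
1/(((-3081 - 53) + 2272) - 7526) = 1/((-3134 + 2272) - 7526) = 1/(-862 - 7526) = 1/(-8388) = -1/8388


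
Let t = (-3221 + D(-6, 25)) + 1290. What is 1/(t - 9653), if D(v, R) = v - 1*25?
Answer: -1/11615 ≈ -8.6096e-5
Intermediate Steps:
D(v, R) = -25 + v (D(v, R) = v - 25 = -25 + v)
t = -1962 (t = (-3221 + (-25 - 6)) + 1290 = (-3221 - 31) + 1290 = -3252 + 1290 = -1962)
1/(t - 9653) = 1/(-1962 - 9653) = 1/(-11615) = -1/11615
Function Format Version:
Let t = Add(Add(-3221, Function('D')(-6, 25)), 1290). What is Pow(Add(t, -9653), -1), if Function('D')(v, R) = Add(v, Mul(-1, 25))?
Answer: Rational(-1, 11615) ≈ -8.6096e-5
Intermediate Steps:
Function('D')(v, R) = Add(-25, v) (Function('D')(v, R) = Add(v, -25) = Add(-25, v))
t = -1962 (t = Add(Add(-3221, Add(-25, -6)), 1290) = Add(Add(-3221, -31), 1290) = Add(-3252, 1290) = -1962)
Pow(Add(t, -9653), -1) = Pow(Add(-1962, -9653), -1) = Pow(-11615, -1) = Rational(-1, 11615)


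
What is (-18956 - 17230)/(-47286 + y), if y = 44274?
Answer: 6031/502 ≈ 12.014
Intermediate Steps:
(-18956 - 17230)/(-47286 + y) = (-18956 - 17230)/(-47286 + 44274) = -36186/(-3012) = -36186*(-1/3012) = 6031/502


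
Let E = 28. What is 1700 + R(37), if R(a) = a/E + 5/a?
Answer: 1762709/1036 ≈ 1701.5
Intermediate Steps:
R(a) = 5/a + a/28 (R(a) = a/28 + 5/a = 5/a + a/28)
1700 + R(37) = 1700 + (5/37 + (1/28)*37) = 1700 + (5*(1/37) + 37/28) = 1700 + (5/37 + 37/28) = 1700 + 1509/1036 = 1762709/1036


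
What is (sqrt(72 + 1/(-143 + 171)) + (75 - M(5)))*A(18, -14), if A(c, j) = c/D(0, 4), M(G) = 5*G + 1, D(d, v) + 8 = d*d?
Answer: -441/4 - 9*sqrt(14119)/56 ≈ -129.35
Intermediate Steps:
D(d, v) = -8 + d**2 (D(d, v) = -8 + d*d = -8 + d**2)
M(G) = 1 + 5*G
A(c, j) = -c/8 (A(c, j) = c/(-8 + 0**2) = c/(-8 + 0) = c/(-8) = c*(-1/8) = -c/8)
(sqrt(72 + 1/(-143 + 171)) + (75 - M(5)))*A(18, -14) = (sqrt(72 + 1/(-143 + 171)) + (75 - (1 + 5*5)))*(-1/8*18) = (sqrt(72 + 1/28) + (75 - (1 + 25)))*(-9/4) = (sqrt(72 + 1/28) + (75 - 1*26))*(-9/4) = (sqrt(2017/28) + (75 - 26))*(-9/4) = (sqrt(14119)/14 + 49)*(-9/4) = (49 + sqrt(14119)/14)*(-9/4) = -441/4 - 9*sqrt(14119)/56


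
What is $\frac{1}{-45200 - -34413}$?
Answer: $- \frac{1}{10787} \approx -9.2704 \cdot 10^{-5}$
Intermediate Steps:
$\frac{1}{-45200 - -34413} = \frac{1}{-45200 + \left(-1574 + 35987\right)} = \frac{1}{-45200 + 34413} = \frac{1}{-10787} = - \frac{1}{10787}$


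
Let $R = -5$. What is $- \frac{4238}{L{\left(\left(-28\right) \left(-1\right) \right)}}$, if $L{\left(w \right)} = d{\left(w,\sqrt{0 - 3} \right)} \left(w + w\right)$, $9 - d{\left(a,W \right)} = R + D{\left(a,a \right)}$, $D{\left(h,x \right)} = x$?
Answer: $\frac{2119}{392} \approx 5.4056$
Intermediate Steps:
$d{\left(a,W \right)} = 14 - a$ ($d{\left(a,W \right)} = 9 - \left(-5 + a\right) = 14 - a$)
$L{\left(w \right)} = 2 w \left(14 - w\right)$ ($L{\left(w \right)} = \left(14 - w\right) \left(w + w\right) = \left(14 - w\right) 2 w = 2 w \left(14 - w\right)$)
$- \frac{4238}{L{\left(\left(-28\right) \left(-1\right) \right)}} = - \frac{4238}{2 \left(\left(-28\right) \left(-1\right)\right) \left(14 - \left(-28\right) \left(-1\right)\right)} = - \frac{4238}{2 \cdot 28 \left(14 - 28\right)} = - \frac{4238}{2 \cdot 28 \left(-14\right)} = - \frac{4238}{-784} = \left(-4238\right) \left(- \frac{1}{784}\right) = \frac{2119}{392}$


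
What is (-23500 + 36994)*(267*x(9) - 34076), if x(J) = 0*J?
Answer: -459821544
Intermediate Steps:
x(J) = 0
(-23500 + 36994)*(267*x(9) - 34076) = (-23500 + 36994)*(267*0 - 34076) = 13494*(0 - 34076) = 13494*(-34076) = -459821544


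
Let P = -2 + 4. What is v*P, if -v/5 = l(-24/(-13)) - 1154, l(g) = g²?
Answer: 1944500/169 ≈ 11506.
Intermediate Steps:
P = 2
v = 972250/169 (v = -5*((-24/(-13))² - 1154) = -5*((-24*(-1/13))² - 1154) = -5*((24/13)² - 1154) = -5*(576/169 - 1154) = -5*(-194450/169) = 972250/169 ≈ 5753.0)
v*P = (972250/169)*2 = 1944500/169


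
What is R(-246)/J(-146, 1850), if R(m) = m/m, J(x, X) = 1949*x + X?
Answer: -1/282704 ≈ -3.5373e-6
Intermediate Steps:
J(x, X) = X + 1949*x
R(m) = 1
R(-246)/J(-146, 1850) = 1/(1850 + 1949*(-146)) = 1/(1850 - 284554) = 1/(-282704) = 1*(-1/282704) = -1/282704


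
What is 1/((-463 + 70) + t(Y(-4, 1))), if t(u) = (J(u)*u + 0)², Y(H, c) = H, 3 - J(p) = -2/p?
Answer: -1/293 ≈ -0.0034130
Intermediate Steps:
J(p) = 3 + 2/p (J(p) = 3 - (-2)/p = 3 + 2/p)
t(u) = u²*(3 + 2/u)² (t(u) = ((3 + 2/u)*u + 0)² = (u*(3 + 2/u) + 0)² = (u*(3 + 2/u))² = u²*(3 + 2/u)²)
1/((-463 + 70) + t(Y(-4, 1))) = 1/((-463 + 70) + (2 + 3*(-4))²) = 1/(-393 + (2 - 12)²) = 1/(-393 + (-10)²) = 1/(-393 + 100) = 1/(-293) = -1/293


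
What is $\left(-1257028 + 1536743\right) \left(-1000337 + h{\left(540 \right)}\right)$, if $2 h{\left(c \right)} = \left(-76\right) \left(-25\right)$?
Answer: $-279543534705$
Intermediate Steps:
$h{\left(c \right)} = 950$ ($h{\left(c \right)} = \frac{\left(-76\right) \left(-25\right)}{2} = \frac{1}{2} \cdot 1900 = 950$)
$\left(-1257028 + 1536743\right) \left(-1000337 + h{\left(540 \right)}\right) = \left(-1257028 + 1536743\right) \left(-1000337 + 950\right) = 279715 \left(-999387\right) = -279543534705$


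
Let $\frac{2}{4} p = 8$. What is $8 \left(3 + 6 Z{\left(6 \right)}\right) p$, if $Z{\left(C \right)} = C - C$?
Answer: $384$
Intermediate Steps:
$p = 16$ ($p = 2 \cdot 8 = 16$)
$Z{\left(C \right)} = 0$
$8 \left(3 + 6 Z{\left(6 \right)}\right) p = 8 \left(3 + 6 \cdot 0\right) 16 = 8 \left(3 + 0\right) 16 = 8 \cdot 3 \cdot 16 = 24 \cdot 16 = 384$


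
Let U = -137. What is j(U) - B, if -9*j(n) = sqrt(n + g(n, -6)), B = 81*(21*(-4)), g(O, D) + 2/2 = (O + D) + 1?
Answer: 6804 - 2*I*sqrt(70)/9 ≈ 6804.0 - 1.8592*I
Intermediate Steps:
g(O, D) = D + O (g(O, D) = -1 + ((O + D) + 1) = -1 + ((D + O) + 1) = -1 + (1 + D + O) = D + O)
B = -6804 (B = 81*(-84) = -6804)
j(n) = -sqrt(-6 + 2*n)/9 (j(n) = -sqrt(n + (-6 + n))/9 = -sqrt(-6 + 2*n)/9)
j(U) - B = -sqrt(-6 + 2*(-137))/9 - 1*(-6804) = -sqrt(-6 - 274)/9 + 6804 = -2*I*sqrt(70)/9 + 6804 = 6804 - 2*I*sqrt(70)/9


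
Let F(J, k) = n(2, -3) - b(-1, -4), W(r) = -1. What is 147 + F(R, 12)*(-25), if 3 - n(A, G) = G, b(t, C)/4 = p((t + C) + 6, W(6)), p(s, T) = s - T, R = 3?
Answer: 197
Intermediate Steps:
b(t, C) = 28 + 4*C + 4*t (b(t, C) = 4*(((t + C) + 6) - 1*(-1)) = 4*(((C + t) + 6) + 1) = 4*((6 + C + t) + 1) = 4*(7 + C + t) = 28 + 4*C + 4*t)
n(A, G) = 3 - G
F(J, k) = -2 (F(J, k) = (3 - 1*(-3)) - (28 + 4*(-4) + 4*(-1)) = (3 + 3) - (28 - 16 - 4) = 6 - 1*8 = 6 - 8 = -2)
147 + F(R, 12)*(-25) = 147 - 2*(-25) = 147 + 50 = 197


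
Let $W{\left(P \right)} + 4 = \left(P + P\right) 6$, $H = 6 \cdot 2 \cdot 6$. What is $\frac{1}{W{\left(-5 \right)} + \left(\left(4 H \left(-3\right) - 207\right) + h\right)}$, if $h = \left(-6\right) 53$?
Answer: $- \frac{1}{1453} \approx -0.00068823$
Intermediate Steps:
$H = 72$ ($H = 12 \cdot 6 = 72$)
$W{\left(P \right)} = -4 + 12 P$ ($W{\left(P \right)} = -4 + \left(P + P\right) 6 = -4 + 2 P 6 = -4 + 12 P$)
$h = -318$
$\frac{1}{W{\left(-5 \right)} + \left(\left(4 H \left(-3\right) - 207\right) + h\right)} = \frac{1}{\left(-4 + 12 \left(-5\right)\right) + \left(\left(4 \cdot 72 \left(-3\right) - 207\right) - 318\right)} = \frac{1}{\left(-4 - 60\right) + \left(\left(288 \left(-3\right) - 207\right) - 318\right)} = \frac{1}{-64 - 1389} = \frac{1}{-1453} = - \frac{1}{1453}$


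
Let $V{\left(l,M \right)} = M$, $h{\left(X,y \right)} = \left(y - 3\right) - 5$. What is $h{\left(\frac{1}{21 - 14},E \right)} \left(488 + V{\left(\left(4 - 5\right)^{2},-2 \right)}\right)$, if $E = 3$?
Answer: $-2430$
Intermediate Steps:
$h{\left(X,y \right)} = -8 + y$ ($h{\left(X,y \right)} = \left(-3 + y\right) - 5 = -8 + y$)
$h{\left(\frac{1}{21 - 14},E \right)} \left(488 + V{\left(\left(4 - 5\right)^{2},-2 \right)}\right) = \left(-8 + 3\right) \left(488 - 2\right) = \left(-5\right) 486 = -2430$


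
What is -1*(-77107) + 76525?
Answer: 153632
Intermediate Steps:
-1*(-77107) + 76525 = 77107 + 76525 = 153632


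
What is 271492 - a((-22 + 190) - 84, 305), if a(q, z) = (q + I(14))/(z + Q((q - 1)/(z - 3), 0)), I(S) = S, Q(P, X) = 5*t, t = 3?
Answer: 43438671/160 ≈ 2.7149e+5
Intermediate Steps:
Q(P, X) = 15 (Q(P, X) = 5*3 = 15)
a(q, z) = (14 + q)/(15 + z) (a(q, z) = (q + 14)/(z + 15) = (14 + q)/(15 + z))
271492 - a((-22 + 190) - 84, 305) = 271492 - (14 + ((-22 + 190) - 84))/(15 + 305) = 271492 - (14 + (168 - 84))/320 = 271492 - (14 + 84)/320 = 271492 - 98/320 = 271492 - 1*49/160 = 271492 - 49/160 = 43438671/160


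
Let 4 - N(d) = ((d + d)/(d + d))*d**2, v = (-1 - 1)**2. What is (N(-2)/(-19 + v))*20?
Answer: 0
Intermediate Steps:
v = 4 (v = (-2)**2 = 4)
N(d) = 4 - d**2 (N(d) = 4 - (d + d)/(d + d)*d**2 = 4 - (2*d)/((2*d))*d**2 = 4 - (2*d)*(1/(2*d))*d**2 = 4 - d**2)
(N(-2)/(-19 + v))*20 = ((4 - 1*(-2)**2)/(-19 + 4))*20 = ((4 - 1*4)/(-15))*20 = -(4 - 4)/15*20 = -1/15*0*20 = 0*20 = 0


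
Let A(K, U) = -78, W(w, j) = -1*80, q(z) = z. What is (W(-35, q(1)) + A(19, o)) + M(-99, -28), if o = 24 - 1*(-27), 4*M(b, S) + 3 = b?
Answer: -367/2 ≈ -183.50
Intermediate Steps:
M(b, S) = -¾ + b/4
o = 51 (o = 24 + 27 = 51)
W(w, j) = -80
(W(-35, q(1)) + A(19, o)) + M(-99, -28) = (-80 - 78) + (-¾ + (¼)*(-99)) = -158 + (-¾ - 99/4) = -158 - 51/2 = -367/2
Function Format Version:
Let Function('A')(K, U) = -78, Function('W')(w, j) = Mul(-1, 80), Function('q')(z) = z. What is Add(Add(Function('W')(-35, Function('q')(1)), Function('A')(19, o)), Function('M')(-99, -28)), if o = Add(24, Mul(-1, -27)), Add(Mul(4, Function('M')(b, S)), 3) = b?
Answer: Rational(-367, 2) ≈ -183.50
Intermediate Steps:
Function('M')(b, S) = Add(Rational(-3, 4), Mul(Rational(1, 4), b))
o = 51 (o = Add(24, 27) = 51)
Function('W')(w, j) = -80
Add(Add(Function('W')(-35, Function('q')(1)), Function('A')(19, o)), Function('M')(-99, -28)) = Add(Add(-80, -78), Add(Rational(-3, 4), Mul(Rational(1, 4), -99))) = Add(-158, Add(Rational(-3, 4), Rational(-99, 4))) = Add(-158, Rational(-51, 2)) = Rational(-367, 2)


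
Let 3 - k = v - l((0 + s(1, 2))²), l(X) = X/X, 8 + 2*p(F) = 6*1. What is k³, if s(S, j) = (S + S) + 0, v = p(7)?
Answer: 125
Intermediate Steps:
p(F) = -1 (p(F) = -4 + (6*1)/2 = -4 + (½)*6 = -4 + 3 = -1)
v = -1
s(S, j) = 2*S (s(S, j) = 2*S + 0 = 2*S)
l(X) = 1
k = 5 (k = 3 - (-1 - 1*1) = 3 - (-1 - 1) = 3 - 1*(-2) = 3 + 2 = 5)
k³ = 5³ = 125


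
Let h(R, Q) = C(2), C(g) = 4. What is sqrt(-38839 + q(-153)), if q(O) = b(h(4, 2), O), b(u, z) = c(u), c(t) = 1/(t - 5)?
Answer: 2*I*sqrt(9710) ≈ 197.08*I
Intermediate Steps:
h(R, Q) = 4
c(t) = 1/(-5 + t)
b(u, z) = 1/(-5 + u)
q(O) = -1 (q(O) = 1/(-5 + 4) = 1/(-1) = -1)
sqrt(-38839 + q(-153)) = sqrt(-38839 - 1) = sqrt(-38840) = 2*I*sqrt(9710)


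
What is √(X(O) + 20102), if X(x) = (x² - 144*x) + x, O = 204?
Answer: √32546 ≈ 180.41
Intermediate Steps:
X(x) = x² - 143*x
√(X(O) + 20102) = √(204*(-143 + 204) + 20102) = √(204*61 + 20102) = √(12444 + 20102) = √32546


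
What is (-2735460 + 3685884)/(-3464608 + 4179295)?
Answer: 316808/238229 ≈ 1.3298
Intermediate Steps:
(-2735460 + 3685884)/(-3464608 + 4179295) = 950424/714687 = 950424*(1/714687) = 316808/238229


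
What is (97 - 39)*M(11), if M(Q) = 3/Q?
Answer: 174/11 ≈ 15.818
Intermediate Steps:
(97 - 39)*M(11) = (97 - 39)*(3/11) = 58*(3*(1/11)) = 58*(3/11) = 174/11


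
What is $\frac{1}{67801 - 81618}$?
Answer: $- \frac{1}{13817} \approx -7.2375 \cdot 10^{-5}$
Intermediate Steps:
$\frac{1}{67801 - 81618} = \frac{1}{-13817} = - \frac{1}{13817}$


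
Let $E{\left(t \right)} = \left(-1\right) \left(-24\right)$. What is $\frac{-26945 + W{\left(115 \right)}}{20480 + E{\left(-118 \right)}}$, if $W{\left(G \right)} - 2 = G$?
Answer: $- \frac{6707}{5126} \approx -1.3084$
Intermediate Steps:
$E{\left(t \right)} = 24$
$W{\left(G \right)} = 2 + G$
$\frac{-26945 + W{\left(115 \right)}}{20480 + E{\left(-118 \right)}} = \frac{-26945 + \left(2 + 115\right)}{20480 + 24} = \frac{-26945 + 117}{20504} = \left(-26828\right) \frac{1}{20504} = - \frac{6707}{5126}$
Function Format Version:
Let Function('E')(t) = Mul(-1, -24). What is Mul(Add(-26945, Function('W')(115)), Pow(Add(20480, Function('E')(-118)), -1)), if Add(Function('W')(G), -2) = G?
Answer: Rational(-6707, 5126) ≈ -1.3084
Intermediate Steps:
Function('E')(t) = 24
Function('W')(G) = Add(2, G)
Mul(Add(-26945, Function('W')(115)), Pow(Add(20480, Function('E')(-118)), -1)) = Mul(Add(-26945, Add(2, 115)), Pow(Add(20480, 24), -1)) = Mul(Add(-26945, 117), Pow(20504, -1)) = Mul(-26828, Rational(1, 20504)) = Rational(-6707, 5126)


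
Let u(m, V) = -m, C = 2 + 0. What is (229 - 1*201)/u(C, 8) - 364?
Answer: -378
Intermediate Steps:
C = 2
(229 - 1*201)/u(C, 8) - 364 = (229 - 1*201)/((-1*2)) - 364 = (229 - 201)/(-2) - 364 = 28*(-1/2) - 364 = -14 - 364 = -378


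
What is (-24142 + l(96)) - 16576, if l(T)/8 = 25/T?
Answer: -488591/12 ≈ -40716.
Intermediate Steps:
l(T) = 200/T (l(T) = 8*(25/T) = 200/T)
(-24142 + l(96)) - 16576 = (-24142 + 200/96) - 16576 = (-24142 + 200*(1/96)) - 16576 = (-24142 + 25/12) - 16576 = -289679/12 - 16576 = -488591/12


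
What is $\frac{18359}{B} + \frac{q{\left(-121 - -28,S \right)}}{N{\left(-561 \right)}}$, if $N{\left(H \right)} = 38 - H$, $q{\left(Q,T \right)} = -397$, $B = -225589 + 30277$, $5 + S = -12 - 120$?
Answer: $- \frac{88535905}{116991888} \approx -0.75677$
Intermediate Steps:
$S = -137$ ($S = -5 - 132 = -137$)
$B = -195312$
$\frac{18359}{B} + \frac{q{\left(-121 - -28,S \right)}}{N{\left(-561 \right)}} = \frac{18359}{-195312} - \frac{397}{38 - -561} = 18359 \left(- \frac{1}{195312}\right) - \frac{397}{38 + 561} = - \frac{18359}{195312} - \frac{397}{599} = - \frac{88535905}{116991888}$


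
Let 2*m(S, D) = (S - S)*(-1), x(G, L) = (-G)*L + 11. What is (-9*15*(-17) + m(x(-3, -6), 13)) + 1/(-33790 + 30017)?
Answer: 8659034/3773 ≈ 2295.0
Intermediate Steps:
x(G, L) = 11 - G*L (x(G, L) = -G*L + 11 = 11 - G*L)
m(S, D) = 0 (m(S, D) = ((S - S)*(-1))/2 = (0*(-1))/2 = (½)*0 = 0)
(-9*15*(-17) + m(x(-3, -6), 13)) + 1/(-33790 + 30017) = (-9*15*(-17) + 0) + 1/(-33790 + 30017) = (-135*(-17) + 0) + 1/(-3773) = (2295 + 0) - 1/3773 = 2295 - 1/3773 = 8659034/3773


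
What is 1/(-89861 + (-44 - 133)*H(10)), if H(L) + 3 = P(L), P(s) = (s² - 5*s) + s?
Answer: -1/99950 ≈ -1.0005e-5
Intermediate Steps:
P(s) = s² - 4*s
H(L) = -3 + L*(-4 + L)
1/(-89861 + (-44 - 133)*H(10)) = 1/(-89861 + (-44 - 133)*(-3 + 10*(-4 + 10))) = 1/(-89861 - 177*(-3 + 10*6)) = 1/(-89861 - 177*(-3 + 60)) = 1/(-89861 - 177*57) = 1/(-89861 - 10089) = 1/(-99950) = -1/99950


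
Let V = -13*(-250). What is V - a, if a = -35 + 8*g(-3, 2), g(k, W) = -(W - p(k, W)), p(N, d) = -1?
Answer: 3309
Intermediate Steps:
V = 3250
g(k, W) = -1 - W (g(k, W) = -(W - 1*(-1)) = -(W + 1) = -(1 + W) = -1 - W)
a = -59 (a = -35 + 8*(-1 - 1*2) = -35 + 8*(-1 - 2) = -35 + 8*(-3) = -35 - 24 = -59)
V - a = 3250 - 1*(-59) = 3250 + 59 = 3309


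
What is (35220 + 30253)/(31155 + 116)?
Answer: 65473/31271 ≈ 2.0937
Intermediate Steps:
(35220 + 30253)/(31155 + 116) = 65473/31271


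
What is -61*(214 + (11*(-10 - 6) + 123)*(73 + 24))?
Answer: 300547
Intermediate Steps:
-61*(214 + (11*(-10 - 6) + 123)*(73 + 24)) = -61*(214 + (11*(-16) + 123)*97) = -61*(214 + (-176 + 123)*97) = -61*(214 - 53*97) = -61*(214 - 5141) = -61*(-4927) = 300547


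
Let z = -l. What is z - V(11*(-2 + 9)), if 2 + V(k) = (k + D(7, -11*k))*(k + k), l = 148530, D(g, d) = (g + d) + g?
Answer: -32104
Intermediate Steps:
D(g, d) = d + 2*g (D(g, d) = (d + g) + g = d + 2*g)
z = -148530 (z = -1*148530 = -148530)
V(k) = -2 + 2*k*(14 - 10*k) (V(k) = -2 + (k + (-11*k + 2*7))*(k + k) = -2 + (k + (-11*k + 14))*(2*k) = -2 + (k + (14 - 11*k))*(2*k) = -2 + (14 - 10*k)*(2*k) = -2 + 2*k*(14 - 10*k))
z - V(11*(-2 + 9)) = -148530 - (-2 - 20*121*(-2 + 9)² + 28*(11*(-2 + 9))) = -148530 - (-2 - 20*(11*7)² + 28*(11*7)) = -148530 - (-2 - 20*77² + 28*77) = -148530 - (-2 - 20*5929 + 2156) = -148530 - (-2 - 118580 + 2156) = -148530 - 1*(-116426) = -148530 + 116426 = -32104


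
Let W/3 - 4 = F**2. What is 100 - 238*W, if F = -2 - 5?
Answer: -37742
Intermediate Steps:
F = -7
W = 159 (W = 12 + 3*(-7)**2 = 12 + 3*49 = 12 + 147 = 159)
100 - 238*W = 100 - 238*159 = 100 - 17*2226 = 100 - 37842 = -37742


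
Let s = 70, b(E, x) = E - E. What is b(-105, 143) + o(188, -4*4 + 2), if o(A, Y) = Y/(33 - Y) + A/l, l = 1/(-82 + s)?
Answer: -106046/47 ≈ -2256.3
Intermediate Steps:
b(E, x) = 0
l = -1/12 (l = 1/(-82 + 70) = 1/(-12) = -1/12 ≈ -0.083333)
o(A, Y) = -12*A + Y/(33 - Y) (o(A, Y) = Y/(33 - Y) + A/(-1/12) = Y/(33 - Y) + A*(-12) = Y/(33 - Y) - 12*A = -12*A + Y/(33 - Y))
b(-105, 143) + o(188, -4*4 + 2) = 0 + (-(-4*4 + 2) + 396*188 - 12*188*(-4*4 + 2))/(-33 + (-4*4 + 2)) = 0 + (-(-16 + 2) + 74448 - 12*188*(-16 + 2))/(-33 + (-16 + 2)) = 0 + (-1*(-14) + 74448 - 12*188*(-14))/(-33 - 14) = 0 + (14 + 74448 + 31584)/(-47) = 0 - 1/47*106046 = 0 - 106046/47 = -106046/47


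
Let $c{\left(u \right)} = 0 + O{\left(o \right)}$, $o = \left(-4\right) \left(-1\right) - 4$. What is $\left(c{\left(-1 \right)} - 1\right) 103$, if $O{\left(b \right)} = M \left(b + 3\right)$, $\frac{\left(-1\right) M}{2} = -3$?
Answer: $1751$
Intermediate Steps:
$M = 6$ ($M = \left(-2\right) \left(-3\right) = 6$)
$o = 0$ ($o = 4 - 4 = 0$)
$O{\left(b \right)} = 18 + 6 b$ ($O{\left(b \right)} = 6 \left(b + 3\right) = 6 \left(3 + b\right) = 18 + 6 b$)
$c{\left(u \right)} = 18$ ($c{\left(u \right)} = 0 + \left(18 + 6 \cdot 0\right) = 0 + \left(18 + 0\right) = 0 + 18 = 18$)
$\left(c{\left(-1 \right)} - 1\right) 103 = \left(18 - 1\right) 103 = 17 \cdot 103 = 1751$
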